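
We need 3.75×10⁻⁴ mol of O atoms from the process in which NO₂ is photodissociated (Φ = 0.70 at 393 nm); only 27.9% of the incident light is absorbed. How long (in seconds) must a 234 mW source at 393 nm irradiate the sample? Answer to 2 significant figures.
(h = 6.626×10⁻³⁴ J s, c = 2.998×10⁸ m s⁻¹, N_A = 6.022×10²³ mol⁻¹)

t ≈ 2500 s

Photons that must be absorbed: 3.75×10⁻⁴ / 0.70 = 5.357×10⁻⁴ mol.
Incident photons needed: 5.357×10⁻⁴ / 0.279 = 0.001920 mol.
Photon energy: hc/λ = 5.055×10⁻¹⁹ J; per mole, 3.044×10⁵ J mol⁻¹.
Energy required: 0.001920 × 3.044×10⁵ = 584.4 J.
Time: 584.4 J / 0.234 W = 2500 s.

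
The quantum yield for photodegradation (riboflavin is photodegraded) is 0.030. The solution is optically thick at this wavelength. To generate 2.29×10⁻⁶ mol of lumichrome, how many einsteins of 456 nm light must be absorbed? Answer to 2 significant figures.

Photons that must be absorbed: 2.29×10⁻⁶ / 0.030 = 7.633×10⁻⁵ mol.

7.6×10⁻⁵ einstein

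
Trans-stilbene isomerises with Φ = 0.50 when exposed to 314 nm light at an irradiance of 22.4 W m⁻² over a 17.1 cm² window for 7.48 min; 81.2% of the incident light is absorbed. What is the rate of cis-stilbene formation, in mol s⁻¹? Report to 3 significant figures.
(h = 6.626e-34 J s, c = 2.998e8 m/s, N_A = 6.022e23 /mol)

Photon energy at 314 nm: hc/λ = (6.626e-34)(2.998e8)/(314e-9) = 6.326e-19 J.
Energy delivered: (22.4 W m⁻²)(17.1e-4 m²)(448.8 s) = 17.19 J.
Photons incident: 17.19 / 6.326e-19 = 2.717e19, i.e. 2.717e19/6.022e23 = 4.512e-5 mol.
Photons absorbed: 0.812 × 4.512e-5 = 3.664e-5 mol.
Product formed: 0.50 × 3.664e-5 = 1.832e-5 mol.
Rate: 1.832e-5 / 448.8 s = 4.08e-8 mol s⁻¹.

4.08e-8 mol s⁻¹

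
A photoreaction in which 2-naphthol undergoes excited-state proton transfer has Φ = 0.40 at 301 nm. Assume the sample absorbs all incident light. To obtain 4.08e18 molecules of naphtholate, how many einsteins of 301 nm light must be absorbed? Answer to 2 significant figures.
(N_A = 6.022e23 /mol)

1.7e-5 einstein

Product: 4.08e18 / 6.022e23 = 6.775e-6 mol.
Photons that must be absorbed: 6.775e-6 / 0.40 = 1.694e-5 mol.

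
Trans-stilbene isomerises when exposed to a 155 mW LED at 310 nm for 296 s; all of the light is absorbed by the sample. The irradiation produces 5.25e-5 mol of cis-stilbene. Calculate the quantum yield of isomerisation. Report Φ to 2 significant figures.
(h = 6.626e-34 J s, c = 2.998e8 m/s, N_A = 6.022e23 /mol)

Photon energy at 310 nm: hc/λ = (6.626e-34)(2.998e8)/(310e-9) = 6.408e-19 J.
Energy delivered: (155 mW)(296 s) = 45.88 J.
Photons incident: 45.88 / 6.408e-19 = 7.160e19, i.e. 7.160e19/6.022e23 = 1.189e-4 mol.
Φ = 5.25e-5 mol / 1.189e-4 mol photons = 0.44.

Φ = 0.44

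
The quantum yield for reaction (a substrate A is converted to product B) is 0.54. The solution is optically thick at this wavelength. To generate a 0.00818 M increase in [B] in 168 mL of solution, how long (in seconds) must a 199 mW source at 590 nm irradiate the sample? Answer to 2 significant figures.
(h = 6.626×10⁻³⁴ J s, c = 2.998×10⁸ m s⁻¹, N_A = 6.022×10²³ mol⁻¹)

Product: (0.00818 M)(0.168 L) = 0.001374 mol.
Photons that must be absorbed: 0.001374 / 0.54 = 0.002544 mol.
Photon energy: hc/λ = 3.367×10⁻¹⁹ J; per mole, 2.028×10⁵ J mol⁻¹.
Energy required: 0.002544 × 2.028×10⁵ = 515.9 J.
Time: 515.9 J / 0.199 W = 2600 s.

t ≈ 2600 s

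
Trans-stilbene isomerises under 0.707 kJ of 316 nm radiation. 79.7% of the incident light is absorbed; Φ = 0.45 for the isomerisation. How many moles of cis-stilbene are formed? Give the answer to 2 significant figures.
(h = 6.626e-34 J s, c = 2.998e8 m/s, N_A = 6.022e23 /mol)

6.7e-4 mol

Photon energy at 316 nm: hc/λ = (6.626e-34)(2.998e8)/(316e-9) = 6.286e-19 J.
Incident energy: 0.707 kJ = 707 J.
Photons incident: 707 / 6.286e-19 = 1.125e21, i.e. 1.125e21/6.022e23 = 0.001868 mol.
Photons absorbed: 0.797 × 0.001868 = 0.001489 mol.
Product: Φ × n_abs = 0.45 × 0.001489 = 6.701e-4 mol.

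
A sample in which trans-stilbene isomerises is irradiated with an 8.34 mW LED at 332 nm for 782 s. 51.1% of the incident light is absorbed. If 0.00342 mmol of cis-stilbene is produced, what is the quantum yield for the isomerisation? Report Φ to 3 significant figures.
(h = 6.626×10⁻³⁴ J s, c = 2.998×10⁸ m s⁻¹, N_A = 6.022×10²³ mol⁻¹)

Φ = 0.370

Product: 0.00342 mmol = 3.42×10⁻⁶ mol.
Photon energy at 332 nm: hc/λ = (6.626×10⁻³⁴)(2.998×10⁸)/(332×10⁻⁹) = 5.983×10⁻¹⁹ J.
Energy delivered: (8.34 mW)(782 s) = 6.522 J.
Photons incident: 6.522 / 5.983×10⁻¹⁹ = 1.090×10¹⁹, i.e. 1.090×10¹⁹/6.022×10²³ = 1.810×10⁻⁵ mol.
Photons absorbed: 0.511 × 1.810×10⁻⁵ = 9.249×10⁻⁶ mol.
Φ = 3.42×10⁻⁶ mol / 9.249×10⁻⁶ mol photons = 0.370.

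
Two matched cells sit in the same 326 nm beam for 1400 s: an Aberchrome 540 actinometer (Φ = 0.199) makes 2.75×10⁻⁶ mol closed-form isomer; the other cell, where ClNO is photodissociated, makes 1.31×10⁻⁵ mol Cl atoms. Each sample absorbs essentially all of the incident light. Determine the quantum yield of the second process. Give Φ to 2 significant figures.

Photons absorbed by the actinometer: 2.75×10⁻⁶ / 0.199 = 1.382×10⁻⁵ mol.
Φ(unknown) = 1.31×10⁻⁵ / 1.382×10⁻⁵ = 0.95.

Φ = 0.95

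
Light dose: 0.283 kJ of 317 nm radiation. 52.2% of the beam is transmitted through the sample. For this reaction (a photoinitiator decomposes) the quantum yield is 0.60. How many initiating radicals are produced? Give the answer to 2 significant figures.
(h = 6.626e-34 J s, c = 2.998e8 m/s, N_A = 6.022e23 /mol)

1.3e20 initiating radicals

Photon energy at 317 nm: hc/λ = (6.626e-34)(2.998e8)/(317e-9) = 6.266e-19 J.
Incident energy: 0.283 kJ = 283 J.
Photons incident: 283 / 6.266e-19 = 4.516e20, i.e. 4.516e20/6.022e23 = 7.499e-4 mol.
Fraction absorbed: 1 − 52.2/100 = 0.4780.
Photons absorbed: 0.4780 × 7.499e-4 = 3.585e-4 mol.
Product: Φ × n_abs = 0.60 × 3.585e-4 = 2.151e-4 mol.
As a count: 2.151e-4 × 6.022e23 = 1.3e20.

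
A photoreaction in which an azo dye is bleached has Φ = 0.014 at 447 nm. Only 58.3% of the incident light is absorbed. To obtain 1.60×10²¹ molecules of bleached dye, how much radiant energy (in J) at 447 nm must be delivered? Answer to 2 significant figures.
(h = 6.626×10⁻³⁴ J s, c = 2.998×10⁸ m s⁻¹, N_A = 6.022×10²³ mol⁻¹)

Product: 1.60×10²¹ / 6.022×10²³ = 0.002657 mol.
Photons that must be absorbed: 0.002657 / 0.014 = 0.1898 mol.
Incident photons needed: 0.1898 / 0.583 = 0.3256 mol.
Photon energy: hc/λ = 4.444×10⁻¹⁹ J; per mole, 2.676×10⁵ J mol⁻¹.
Energy required: 0.3256 × 2.676×10⁵ = 8.7×10⁴ J.

8.7×10⁴ J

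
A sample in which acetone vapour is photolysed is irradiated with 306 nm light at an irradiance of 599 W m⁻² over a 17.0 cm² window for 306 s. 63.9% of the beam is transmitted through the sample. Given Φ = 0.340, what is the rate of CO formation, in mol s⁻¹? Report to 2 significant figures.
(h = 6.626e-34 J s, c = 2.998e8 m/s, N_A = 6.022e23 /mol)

Photon energy at 306 nm: hc/λ = (6.626e-34)(2.998e8)/(306e-9) = 6.492e-19 J.
Energy delivered: (599 W m⁻²)(17.0e-4 m²)(306 s) = 311.6 J.
Photons incident: 311.6 / 6.492e-19 = 4.800e20, i.e. 4.800e20/6.022e23 = 7.971e-4 mol.
Fraction absorbed: 1 − 63.9/100 = 0.3610.
Photons absorbed: 0.3610 × 7.971e-4 = 2.878e-4 mol.
Product formed: 0.340 × 2.878e-4 = 9.785e-5 mol.
Rate: 9.785e-5 / 306 s = 3.2e-7 mol s⁻¹.

3.2e-7 mol s⁻¹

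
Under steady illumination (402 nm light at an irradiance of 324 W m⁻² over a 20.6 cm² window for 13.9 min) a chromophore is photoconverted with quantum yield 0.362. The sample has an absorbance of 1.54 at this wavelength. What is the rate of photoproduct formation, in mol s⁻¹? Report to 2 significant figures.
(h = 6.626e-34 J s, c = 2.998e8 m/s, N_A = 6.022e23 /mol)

Photon energy at 402 nm: hc/λ = (6.626e-34)(2.998e8)/(402e-9) = 4.941e-19 J.
Energy delivered: (324 W m⁻²)(20.6e-4 m²)(834 s) = 556.6 J.
Photons incident: 556.6 / 4.941e-19 = 1.126e21, i.e. 1.126e21/6.022e23 = 0.001870 mol.
Fraction absorbed: 1 − 10^(−1.54) = 0.9712.
Photons absorbed: 0.9712 × 0.001870 = 0.001816 mol.
Product formed: 0.362 × 0.001816 = 6.574e-4 mol.
Rate: 6.574e-4 / 834 s = 7.9e-7 mol s⁻¹.

7.9e-7 mol s⁻¹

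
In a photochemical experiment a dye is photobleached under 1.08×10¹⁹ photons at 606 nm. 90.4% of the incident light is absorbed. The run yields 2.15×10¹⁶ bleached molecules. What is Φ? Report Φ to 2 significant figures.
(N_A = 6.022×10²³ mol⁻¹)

Product: 2.15×10¹⁶ / 6.022×10²³ = 3.570×10⁻⁸ mol.
Moles of photons: 1.08×10¹⁹ / 6.022×10²³ = 1.793×10⁻⁵ mol.
Photons absorbed: 0.904 × 1.793×10⁻⁵ = 1.621×10⁻⁵ mol.
Φ = 3.570×10⁻⁸ mol / 1.621×10⁻⁵ mol photons = 0.0022.

Φ = 0.0022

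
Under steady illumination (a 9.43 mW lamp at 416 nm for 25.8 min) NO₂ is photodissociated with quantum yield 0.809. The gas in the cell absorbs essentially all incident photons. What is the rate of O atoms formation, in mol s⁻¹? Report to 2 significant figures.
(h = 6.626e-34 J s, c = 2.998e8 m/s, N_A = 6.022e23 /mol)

2.7e-8 mol s⁻¹

Photon energy at 416 nm: hc/λ = (6.626e-34)(2.998e8)/(416e-9) = 4.775e-19 J.
Energy delivered: (9.43 mW)(1548 s) = 14.60 J.
Photons incident: 14.60 / 4.775e-19 = 3.058e19, i.e. 3.058e19/6.022e23 = 5.078e-5 mol.
Product formed: 0.809 × 5.078e-5 = 4.108e-5 mol.
Rate: 4.108e-5 / 1548 s = 2.7e-8 mol s⁻¹.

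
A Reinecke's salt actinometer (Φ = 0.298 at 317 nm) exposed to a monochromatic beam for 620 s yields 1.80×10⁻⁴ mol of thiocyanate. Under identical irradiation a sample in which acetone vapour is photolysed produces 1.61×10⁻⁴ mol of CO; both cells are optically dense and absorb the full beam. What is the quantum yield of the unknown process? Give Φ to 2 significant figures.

Φ = 0.27

Photons absorbed by the actinometer: 1.80×10⁻⁴ / 0.298 = 6.040×10⁻⁴ mol.
Φ(unknown) = 1.61×10⁻⁴ / 6.040×10⁻⁴ = 0.27.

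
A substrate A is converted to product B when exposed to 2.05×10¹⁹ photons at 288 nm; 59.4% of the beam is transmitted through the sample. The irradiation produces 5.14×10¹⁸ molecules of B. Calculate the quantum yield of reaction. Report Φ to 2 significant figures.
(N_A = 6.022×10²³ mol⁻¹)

Product: 5.14×10¹⁸ / 6.022×10²³ = 8.535×10⁻⁶ mol.
Moles of photons: 2.05×10¹⁹ / 6.022×10²³ = 3.404×10⁻⁵ mol.
Fraction absorbed: 1 − 59.4/100 = 0.4060.
Photons absorbed: 0.4060 × 3.404×10⁻⁵ = 1.382×10⁻⁵ mol.
Φ = 8.535×10⁻⁶ mol / 1.382×10⁻⁵ mol photons = 0.62.

Φ = 0.62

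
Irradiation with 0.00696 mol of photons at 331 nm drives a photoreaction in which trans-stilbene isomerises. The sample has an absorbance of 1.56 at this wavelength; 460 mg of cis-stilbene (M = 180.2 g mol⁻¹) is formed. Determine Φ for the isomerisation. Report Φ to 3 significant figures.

Product: 460 mg / 180.2 g mol⁻¹ = 0.002553 mol.
Fraction absorbed: 1 − 10^(−1.56) = 0.9725.
Photons absorbed: 0.9725 × 0.00696 = 0.006769 mol.
Φ = 0.002553 mol / 0.006769 mol photons = 0.377.

Φ = 0.377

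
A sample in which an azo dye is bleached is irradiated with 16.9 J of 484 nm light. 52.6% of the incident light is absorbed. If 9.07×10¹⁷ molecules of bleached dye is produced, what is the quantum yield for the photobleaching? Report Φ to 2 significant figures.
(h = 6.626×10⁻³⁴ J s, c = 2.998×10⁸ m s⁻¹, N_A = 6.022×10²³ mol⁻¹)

Φ = 0.042

Product: 9.07×10¹⁷ / 6.022×10²³ = 1.506×10⁻⁶ mol.
Photon energy at 484 nm: hc/λ = (6.626×10⁻³⁴)(2.998×10⁸)/(484×10⁻⁹) = 4.104×10⁻¹⁹ J.
Photons incident: 16.9 / 4.104×10⁻¹⁹ = 4.118×10¹⁹, i.e. 4.118×10¹⁹/6.022×10²³ = 6.838×10⁻⁵ mol.
Photons absorbed: 0.526 × 6.838×10⁻⁵ = 3.597×10⁻⁵ mol.
Φ = 1.506×10⁻⁶ mol / 3.597×10⁻⁵ mol photons = 0.042.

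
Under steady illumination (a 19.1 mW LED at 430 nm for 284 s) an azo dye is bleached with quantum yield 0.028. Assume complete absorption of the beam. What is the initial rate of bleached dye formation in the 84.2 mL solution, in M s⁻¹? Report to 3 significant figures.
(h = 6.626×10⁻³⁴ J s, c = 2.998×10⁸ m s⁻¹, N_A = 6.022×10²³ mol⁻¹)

Photon energy at 430 nm: hc/λ = (6.626×10⁻³⁴)(2.998×10⁸)/(430×10⁻⁹) = 4.620×10⁻¹⁹ J.
Energy delivered: (19.1 mW)(284 s) = 5.424 J.
Photons incident: 5.424 / 4.620×10⁻¹⁹ = 1.174×10¹⁹, i.e. 1.174×10¹⁹/6.022×10²³ = 1.950×10⁻⁵ mol.
Product formed: 0.028 × 1.950×10⁻⁵ = 5.460×10⁻⁷ mol.
Rate: 5.460×10⁻⁷ mol / (284 s × 0.0842 L) = 2.28×10⁻⁸ M s⁻¹.

2.28×10⁻⁸ M s⁻¹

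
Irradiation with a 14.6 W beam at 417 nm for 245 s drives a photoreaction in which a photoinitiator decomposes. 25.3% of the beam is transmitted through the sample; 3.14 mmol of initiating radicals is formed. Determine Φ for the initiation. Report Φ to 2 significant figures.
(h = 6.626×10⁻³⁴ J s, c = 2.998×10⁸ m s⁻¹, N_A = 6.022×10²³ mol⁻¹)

Φ = 0.34

Product: 3.14 mmol = 0.00314 mol.
Photon energy at 417 nm: hc/λ = (6.626×10⁻³⁴)(2.998×10⁸)/(417×10⁻⁹) = 4.764×10⁻¹⁹ J.
Energy delivered: (14.6 W)(245 s) = 3577 J.
Photons incident: 3577 / 4.764×10⁻¹⁹ = 7.508×10²¹, i.e. 7.508×10²¹/6.022×10²³ = 0.01247 mol.
Fraction absorbed: 1 − 25.3/100 = 0.7470.
Photons absorbed: 0.7470 × 0.01247 = 0.009315 mol.
Φ = 0.00314 mol / 0.009315 mol photons = 0.34.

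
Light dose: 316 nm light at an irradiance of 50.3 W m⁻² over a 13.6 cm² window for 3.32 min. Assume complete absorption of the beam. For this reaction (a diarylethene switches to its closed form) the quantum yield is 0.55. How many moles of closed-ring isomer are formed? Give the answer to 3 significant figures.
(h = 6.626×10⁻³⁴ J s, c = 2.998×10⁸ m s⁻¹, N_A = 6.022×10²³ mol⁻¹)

1.98×10⁻⁵ mol

Photon energy at 316 nm: hc/λ = (6.626×10⁻³⁴)(2.998×10⁸)/(316×10⁻⁹) = 6.286×10⁻¹⁹ J.
Energy delivered: (50.3 W m⁻²)(13.6×10⁻⁴ m²)(199.2 s) = 13.63 J.
Photons incident: 13.63 / 6.286×10⁻¹⁹ = 2.168×10¹⁹, i.e. 2.168×10¹⁹/6.022×10²³ = 3.600×10⁻⁵ mol.
Product: Φ × n_abs = 0.55 × 3.600×10⁻⁵ = 1.980×10⁻⁵ mol.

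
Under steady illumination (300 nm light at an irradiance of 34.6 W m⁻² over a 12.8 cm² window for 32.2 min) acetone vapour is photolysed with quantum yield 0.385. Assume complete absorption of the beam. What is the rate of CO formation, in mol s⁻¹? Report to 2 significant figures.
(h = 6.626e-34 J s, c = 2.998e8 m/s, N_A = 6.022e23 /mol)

Photon energy at 300 nm: hc/λ = (6.626e-34)(2.998e8)/(300e-9) = 6.622e-19 J.
Energy delivered: (34.6 W m⁻²)(12.8e-4 m²)(1932 s) = 85.56 J.
Photons incident: 85.56 / 6.622e-19 = 1.292e20, i.e. 1.292e20/6.022e23 = 2.145e-4 mol.
Product formed: 0.385 × 2.145e-4 = 8.258e-5 mol.
Rate: 8.258e-5 / 1932 s = 4.3e-8 mol s⁻¹.

4.3e-8 mol s⁻¹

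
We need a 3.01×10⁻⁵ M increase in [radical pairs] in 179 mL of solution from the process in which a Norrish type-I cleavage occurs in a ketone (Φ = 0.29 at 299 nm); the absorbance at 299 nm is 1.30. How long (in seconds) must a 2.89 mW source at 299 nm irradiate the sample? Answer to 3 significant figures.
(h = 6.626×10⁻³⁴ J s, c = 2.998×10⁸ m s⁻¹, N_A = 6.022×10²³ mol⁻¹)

Product: (3.01×10⁻⁵ M)(0.179 L) = 5.388×10⁻⁶ mol.
Photons that must be absorbed: 5.388×10⁻⁶ / 0.29 = 1.858×10⁻⁵ mol.
Fraction absorbed: 1 − 10^(−1.30) = 0.9499.
Incident photons needed: 1.858×10⁻⁵ / 0.9499 = 1.956×10⁻⁵ mol.
Photon energy: hc/λ = 6.644×10⁻¹⁹ J; per mole, 4.001×10⁵ J mol⁻¹.
Energy required: 1.956×10⁻⁵ × 4.001×10⁵ = 7.826 J.
Time: 7.826 J / 0.00289 W = 2710 s.

t ≈ 2710 s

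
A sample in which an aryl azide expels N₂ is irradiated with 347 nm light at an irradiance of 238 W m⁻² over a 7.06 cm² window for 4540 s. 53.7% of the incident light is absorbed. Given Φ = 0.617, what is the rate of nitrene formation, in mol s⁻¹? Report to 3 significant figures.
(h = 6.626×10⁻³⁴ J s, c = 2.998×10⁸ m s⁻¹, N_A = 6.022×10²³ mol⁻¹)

1.61×10⁻⁷ mol s⁻¹

Photon energy at 347 nm: hc/λ = (6.626×10⁻³⁴)(2.998×10⁸)/(347×10⁻⁹) = 5.725×10⁻¹⁹ J.
Energy delivered: (238 W m⁻²)(7.06×10⁻⁴ m²)(4540 s) = 762.8 J.
Photons incident: 762.8 / 5.725×10⁻¹⁹ = 1.332×10²¹, i.e. 1.332×10²¹/6.022×10²³ = 0.002212 mol.
Photons absorbed: 0.537 × 0.002212 = 0.001188 mol.
Product formed: 0.617 × 0.001188 = 7.330×10⁻⁴ mol.
Rate: 7.330×10⁻⁴ / 4540 s = 1.61×10⁻⁷ mol s⁻¹.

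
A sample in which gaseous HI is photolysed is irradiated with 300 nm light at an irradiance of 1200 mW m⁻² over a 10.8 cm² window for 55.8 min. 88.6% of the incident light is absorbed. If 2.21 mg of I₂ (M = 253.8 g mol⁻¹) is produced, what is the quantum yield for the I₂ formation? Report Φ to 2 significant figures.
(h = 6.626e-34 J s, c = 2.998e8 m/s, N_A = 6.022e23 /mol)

Φ = 0.90

Product: 2.21 mg / 253.8 g mol⁻¹ = 8.708e-6 mol.
Photon energy at 300 nm: hc/λ = (6.626e-34)(2.998e8)/(300e-9) = 6.622e-19 J.
Energy delivered: (1200 mW m⁻²)(10.8e-4 m²)(3348 s) = 4.339 J.
Photons incident: 4.339 / 6.622e-19 = 6.552e18, i.e. 6.552e18/6.022e23 = 1.088e-5 mol.
Photons absorbed: 0.886 × 1.088e-5 = 9.640e-6 mol.
Φ = 8.708e-6 mol / 9.640e-6 mol photons = 0.90.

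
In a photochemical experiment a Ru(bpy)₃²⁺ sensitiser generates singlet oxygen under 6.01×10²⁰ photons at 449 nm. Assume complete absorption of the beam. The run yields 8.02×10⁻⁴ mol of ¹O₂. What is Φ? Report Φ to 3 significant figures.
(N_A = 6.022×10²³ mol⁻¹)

Moles of photons: 6.01×10²⁰ / 6.022×10²³ = 9.980×10⁻⁴ mol.
Φ = 8.02×10⁻⁴ mol / 9.980×10⁻⁴ mol photons = 0.804.

Φ = 0.804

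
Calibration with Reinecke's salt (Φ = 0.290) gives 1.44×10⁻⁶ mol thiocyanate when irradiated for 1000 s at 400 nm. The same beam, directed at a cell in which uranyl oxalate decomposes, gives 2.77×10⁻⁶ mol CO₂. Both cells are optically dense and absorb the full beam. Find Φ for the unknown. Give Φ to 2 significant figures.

Φ = 0.56

Photons absorbed by the actinometer: 1.44×10⁻⁶ / 0.290 = 4.966×10⁻⁶ mol.
Φ(unknown) = 2.77×10⁻⁶ / 4.966×10⁻⁶ = 0.56.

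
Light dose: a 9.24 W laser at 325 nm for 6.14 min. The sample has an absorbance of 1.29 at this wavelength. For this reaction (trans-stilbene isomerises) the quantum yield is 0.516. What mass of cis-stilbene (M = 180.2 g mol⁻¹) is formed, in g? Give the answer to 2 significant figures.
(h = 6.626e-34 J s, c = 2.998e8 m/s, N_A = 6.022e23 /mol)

Photon energy at 325 nm: hc/λ = (6.626e-34)(2.998e8)/(325e-9) = 6.112e-19 J.
Energy delivered: (9.24 W)(368.4 s) = 3404 J.
Photons incident: 3404 / 6.112e-19 = 5.569e21, i.e. 5.569e21/6.022e23 = 0.009248 mol.
Fraction absorbed: 1 − 10^(−1.29) = 0.9487.
Photons absorbed: 0.9487 × 0.009248 = 0.008774 mol.
Product: Φ × n_abs = 0.516 × 0.008774 = 0.004527 mol.
Mass: 0.004527 × 180.2 = 0.8158 g = 0.82 g.

0.82 g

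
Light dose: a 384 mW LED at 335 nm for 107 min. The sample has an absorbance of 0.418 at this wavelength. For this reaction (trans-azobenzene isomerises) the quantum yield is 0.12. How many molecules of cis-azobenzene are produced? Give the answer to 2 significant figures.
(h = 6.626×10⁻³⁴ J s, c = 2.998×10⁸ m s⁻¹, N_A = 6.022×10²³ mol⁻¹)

3.1×10²⁰ molecules

Photon energy at 335 nm: hc/λ = (6.626×10⁻³⁴)(2.998×10⁸)/(335×10⁻⁹) = 5.930×10⁻¹⁹ J.
Energy delivered: (384 mW)(6420 s) = 2465 J.
Photons incident: 2465 / 5.930×10⁻¹⁹ = 4.157×10²¹, i.e. 4.157×10²¹/6.022×10²³ = 0.006903 mol.
Fraction absorbed: 1 − 10^(−0.418) = 0.6181.
Photons absorbed: 0.6181 × 0.006903 = 0.004267 mol.
Product: Φ × n_abs = 0.12 × 0.004267 = 5.120×10⁻⁴ mol.
As a count: 5.120×10⁻⁴ × 6.022×10²³ = 3.1×10²⁰.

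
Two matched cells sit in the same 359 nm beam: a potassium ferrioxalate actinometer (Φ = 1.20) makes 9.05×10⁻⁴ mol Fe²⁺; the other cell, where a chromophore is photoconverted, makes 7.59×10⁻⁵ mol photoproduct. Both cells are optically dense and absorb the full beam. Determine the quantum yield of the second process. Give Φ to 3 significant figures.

Φ = 0.101

Photons absorbed by the actinometer: 9.05×10⁻⁴ / 1.20 = 7.542×10⁻⁴ mol.
Φ(unknown) = 7.59×10⁻⁵ / 7.542×10⁻⁴ = 0.101.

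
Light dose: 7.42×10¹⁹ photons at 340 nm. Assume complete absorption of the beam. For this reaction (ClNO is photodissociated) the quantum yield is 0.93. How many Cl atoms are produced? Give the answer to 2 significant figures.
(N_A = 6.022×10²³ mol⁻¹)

6.9×10¹⁹ atoms

Moles of photons: 7.42×10¹⁹ / 6.022×10²³ = 1.232×10⁻⁴ mol.
Product: Φ × n_abs = 0.93 × 1.232×10⁻⁴ = 1.146×10⁻⁴ mol.
As a count: 1.146×10⁻⁴ × 6.022×10²³ = 6.9×10¹⁹.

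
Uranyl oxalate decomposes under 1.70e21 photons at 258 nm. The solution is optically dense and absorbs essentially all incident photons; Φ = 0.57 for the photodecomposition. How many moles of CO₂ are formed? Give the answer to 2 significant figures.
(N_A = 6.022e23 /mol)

0.0016 mol

Moles of photons: 1.70e21 / 6.022e23 = 0.002823 mol.
Product: Φ × n_abs = 0.57 × 0.002823 = 0.001609 mol.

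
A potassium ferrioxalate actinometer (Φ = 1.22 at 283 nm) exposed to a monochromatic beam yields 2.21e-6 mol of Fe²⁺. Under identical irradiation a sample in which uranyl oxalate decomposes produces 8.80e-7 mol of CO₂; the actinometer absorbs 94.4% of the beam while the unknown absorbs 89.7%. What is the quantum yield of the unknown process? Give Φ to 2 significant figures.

Φ = 0.51

Photons absorbed by the actinometer: 2.21e-6 / 1.22 = 1.811e-6 mol.
Incident flux: 1.811e-6 / 0.944 = 1.918e-6 einstein.
Absorbed by unknown: 0.897 × 1.918e-6 = 1.720e-6 mol.
Φ(unknown) = 8.80e-7 / 1.720e-6 = 0.51.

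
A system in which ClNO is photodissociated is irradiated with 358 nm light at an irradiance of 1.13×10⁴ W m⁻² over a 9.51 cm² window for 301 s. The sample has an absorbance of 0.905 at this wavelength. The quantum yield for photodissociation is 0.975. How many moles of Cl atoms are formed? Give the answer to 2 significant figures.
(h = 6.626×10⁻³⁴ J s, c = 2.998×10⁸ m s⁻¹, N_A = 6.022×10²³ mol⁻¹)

0.0083 mol

Photon energy at 358 nm: hc/λ = (6.626×10⁻³⁴)(2.998×10⁸)/(358×10⁻⁹) = 5.549×10⁻¹⁹ J.
Energy delivered: (1.13×10⁴ W m⁻²)(9.51×10⁻⁴ m²)(301 s) = 3235 J.
Photons incident: 3235 / 5.549×10⁻¹⁹ = 5.830×10²¹, i.e. 5.830×10²¹/6.022×10²³ = 0.009681 mol.
Fraction absorbed: 1 − 10^(−0.905) = 0.8755.
Photons absorbed: 0.8755 × 0.009681 = 0.008476 mol.
Product: Φ × n_abs = 0.975 × 0.008476 = 0.008264 mol.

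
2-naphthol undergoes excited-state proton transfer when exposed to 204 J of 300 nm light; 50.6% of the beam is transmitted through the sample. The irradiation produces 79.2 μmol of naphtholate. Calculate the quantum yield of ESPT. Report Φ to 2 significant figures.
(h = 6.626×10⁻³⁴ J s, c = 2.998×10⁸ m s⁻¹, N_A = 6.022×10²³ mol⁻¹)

Φ = 0.31

Product: 79.2 μmol = 7.92×10⁻⁵ mol.
Photon energy at 300 nm: hc/λ = (6.626×10⁻³⁴)(2.998×10⁸)/(300×10⁻⁹) = 6.622×10⁻¹⁹ J.
Photons incident: 204 / 6.622×10⁻¹⁹ = 3.081×10²⁰, i.e. 3.081×10²⁰/6.022×10²³ = 5.116×10⁻⁴ mol.
Fraction absorbed: 1 − 50.6/100 = 0.4940.
Photons absorbed: 0.4940 × 5.116×10⁻⁴ = 2.527×10⁻⁴ mol.
Φ = 7.92×10⁻⁵ mol / 2.527×10⁻⁴ mol photons = 0.31.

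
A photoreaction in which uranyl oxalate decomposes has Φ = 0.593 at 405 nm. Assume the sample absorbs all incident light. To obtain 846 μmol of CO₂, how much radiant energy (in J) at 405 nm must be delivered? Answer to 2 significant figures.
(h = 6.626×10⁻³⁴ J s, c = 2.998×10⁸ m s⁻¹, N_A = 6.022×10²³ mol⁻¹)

420 J

Product: 846 μmol = 8.46×10⁻⁴ mol.
Photons that must be absorbed: 8.46×10⁻⁴ / 0.593 = 0.001427 mol.
Photon energy: hc/λ = 4.905×10⁻¹⁹ J; per mole, 2.954×10⁵ J mol⁻¹.
Energy required: 0.001427 × 2.954×10⁵ = 420 J.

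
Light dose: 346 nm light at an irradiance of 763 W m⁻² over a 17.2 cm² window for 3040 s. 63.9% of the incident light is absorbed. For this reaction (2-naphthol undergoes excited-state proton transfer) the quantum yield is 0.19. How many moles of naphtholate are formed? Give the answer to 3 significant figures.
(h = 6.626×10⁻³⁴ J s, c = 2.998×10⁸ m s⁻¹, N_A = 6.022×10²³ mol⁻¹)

Photon energy at 346 nm: hc/λ = (6.626×10⁻³⁴)(2.998×10⁸)/(346×10⁻⁹) = 5.741×10⁻¹⁹ J.
Energy delivered: (763 W m⁻²)(17.2×10⁻⁴ m²)(3040 s) = 3990 J.
Photons incident: 3990 / 5.741×10⁻¹⁹ = 6.950×10²¹, i.e. 6.950×10²¹/6.022×10²³ = 0.01154 mol.
Photons absorbed: 0.639 × 0.01154 = 0.007374 mol.
Product: Φ × n_abs = 0.19 × 0.007374 = 0.001401 mol.

0.00140 mol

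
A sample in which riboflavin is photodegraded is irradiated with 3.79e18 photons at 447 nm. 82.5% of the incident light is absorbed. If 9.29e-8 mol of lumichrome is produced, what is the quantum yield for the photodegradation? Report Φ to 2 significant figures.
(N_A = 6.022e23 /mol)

Φ = 0.018

Moles of photons: 3.79e18 / 6.022e23 = 6.294e-6 mol.
Photons absorbed: 0.825 × 6.294e-6 = 5.193e-6 mol.
Φ = 9.29e-8 mol / 5.193e-6 mol photons = 0.018.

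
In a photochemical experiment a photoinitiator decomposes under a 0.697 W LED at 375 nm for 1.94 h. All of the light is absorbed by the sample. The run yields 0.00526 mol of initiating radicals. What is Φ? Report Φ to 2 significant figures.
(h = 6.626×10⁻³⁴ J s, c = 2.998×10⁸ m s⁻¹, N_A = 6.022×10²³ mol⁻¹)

Φ = 0.34

Photon energy at 375 nm: hc/λ = (6.626×10⁻³⁴)(2.998×10⁸)/(375×10⁻⁹) = 5.297×10⁻¹⁹ J.
Energy delivered: (0.697 W)(6984 s) = 4868 J.
Photons incident: 4868 / 5.297×10⁻¹⁹ = 9.190×10²¹, i.e. 9.190×10²¹/6.022×10²³ = 0.01526 mol.
Φ = 0.00526 mol / 0.01526 mol photons = 0.34.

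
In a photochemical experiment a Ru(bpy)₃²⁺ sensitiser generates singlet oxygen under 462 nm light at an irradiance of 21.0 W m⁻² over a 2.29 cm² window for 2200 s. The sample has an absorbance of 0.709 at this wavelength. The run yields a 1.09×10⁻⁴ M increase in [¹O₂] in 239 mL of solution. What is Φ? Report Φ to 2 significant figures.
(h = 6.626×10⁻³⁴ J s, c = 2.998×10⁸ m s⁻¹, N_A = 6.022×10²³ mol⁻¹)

Product: (1.09×10⁻⁴ M)(0.239 L) = 2.605×10⁻⁵ mol.
Photon energy at 462 nm: hc/λ = (6.626×10⁻³⁴)(2.998×10⁸)/(462×10⁻⁹) = 4.300×10⁻¹⁹ J.
Energy delivered: (21.0 W m⁻²)(2.29×10⁻⁴ m²)(2200 s) = 10.58 J.
Photons incident: 10.58 / 4.300×10⁻¹⁹ = 2.460×10¹⁹, i.e. 2.460×10¹⁹/6.022×10²³ = 4.085×10⁻⁵ mol.
Fraction absorbed: 1 − 10^(−0.709) = 0.8046.
Photons absorbed: 0.8046 × 4.085×10⁻⁵ = 3.287×10⁻⁵ mol.
Φ = 2.605×10⁻⁵ mol / 3.287×10⁻⁵ mol photons = 0.79.

Φ = 0.79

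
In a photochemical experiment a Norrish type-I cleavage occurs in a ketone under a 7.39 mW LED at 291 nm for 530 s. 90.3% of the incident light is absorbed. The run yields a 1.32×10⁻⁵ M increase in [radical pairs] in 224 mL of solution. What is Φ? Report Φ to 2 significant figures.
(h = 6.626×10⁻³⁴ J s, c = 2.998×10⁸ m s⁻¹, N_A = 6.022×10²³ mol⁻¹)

Product: (1.32×10⁻⁵ M)(0.224 L) = 2.957×10⁻⁶ mol.
Photon energy at 291 nm: hc/λ = (6.626×10⁻³⁴)(2.998×10⁸)/(291×10⁻⁹) = 6.826×10⁻¹⁹ J.
Energy delivered: (7.39 mW)(530 s) = 3.917 J.
Photons incident: 3.917 / 6.826×10⁻¹⁹ = 5.738×10¹⁸, i.e. 5.738×10¹⁸/6.022×10²³ = 9.528×10⁻⁶ mol.
Photons absorbed: 0.903 × 9.528×10⁻⁶ = 8.604×10⁻⁶ mol.
Φ = 2.957×10⁻⁶ mol / 8.604×10⁻⁶ mol photons = 0.34.

Φ = 0.34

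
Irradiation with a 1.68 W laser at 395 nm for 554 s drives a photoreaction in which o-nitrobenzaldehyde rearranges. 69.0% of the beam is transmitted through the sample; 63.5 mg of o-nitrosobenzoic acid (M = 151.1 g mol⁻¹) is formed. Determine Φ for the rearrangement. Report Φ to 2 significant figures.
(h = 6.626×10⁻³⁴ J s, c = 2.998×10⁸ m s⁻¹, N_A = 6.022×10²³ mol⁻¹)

Φ = 0.44

Product: 63.5 mg / 151.1 g mol⁻¹ = 4.203×10⁻⁴ mol.
Photon energy at 395 nm: hc/λ = (6.626×10⁻³⁴)(2.998×10⁸)/(395×10⁻⁹) = 5.029×10⁻¹⁹ J.
Energy delivered: (1.68 W)(554 s) = 930.7 J.
Photons incident: 930.7 / 5.029×10⁻¹⁹ = 1.851×10²¹, i.e. 1.851×10²¹/6.022×10²³ = 0.003074 mol.
Fraction absorbed: 1 − 69.0/100 = 0.3100.
Photons absorbed: 0.3100 × 0.003074 = 9.529×10⁻⁴ mol.
Φ = 4.203×10⁻⁴ mol / 9.529×10⁻⁴ mol photons = 0.44.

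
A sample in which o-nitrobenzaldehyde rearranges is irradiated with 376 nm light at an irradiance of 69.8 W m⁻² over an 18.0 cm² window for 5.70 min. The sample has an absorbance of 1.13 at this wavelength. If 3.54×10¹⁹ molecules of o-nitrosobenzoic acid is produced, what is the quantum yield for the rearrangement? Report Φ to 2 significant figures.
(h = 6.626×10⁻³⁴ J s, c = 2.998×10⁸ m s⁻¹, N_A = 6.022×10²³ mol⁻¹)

Product: 3.54×10¹⁹ / 6.022×10²³ = 5.878×10⁻⁵ mol.
Photon energy at 376 nm: hc/λ = (6.626×10⁻³⁴)(2.998×10⁸)/(376×10⁻⁹) = 5.283×10⁻¹⁹ J.
Energy delivered: (69.8 W m⁻²)(18.0×10⁻⁴ m²)(342 s) = 42.97 J.
Photons incident: 42.97 / 5.283×10⁻¹⁹ = 8.134×10¹⁹, i.e. 8.134×10¹⁹/6.022×10²³ = 1.351×10⁻⁴ mol.
Fraction absorbed: 1 − 10^(−1.13) = 0.9259.
Photons absorbed: 0.9259 × 1.351×10⁻⁴ = 1.251×10⁻⁴ mol.
Φ = 5.878×10⁻⁵ mol / 1.251×10⁻⁴ mol photons = 0.47.

Φ = 0.47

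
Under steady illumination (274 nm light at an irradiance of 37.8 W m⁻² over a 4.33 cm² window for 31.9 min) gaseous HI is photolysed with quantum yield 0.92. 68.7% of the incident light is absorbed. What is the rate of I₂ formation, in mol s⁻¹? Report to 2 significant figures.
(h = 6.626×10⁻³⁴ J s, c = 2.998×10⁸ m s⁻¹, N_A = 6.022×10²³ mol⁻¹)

2.4×10⁻⁸ mol s⁻¹

Photon energy at 274 nm: hc/λ = (6.626×10⁻³⁴)(2.998×10⁸)/(274×10⁻⁹) = 7.250×10⁻¹⁹ J.
Energy delivered: (37.8 W m⁻²)(4.33×10⁻⁴ m²)(1914 s) = 31.33 J.
Photons incident: 31.33 / 7.250×10⁻¹⁹ = 4.321×10¹⁹, i.e. 4.321×10¹⁹/6.022×10²³ = 7.175×10⁻⁵ mol.
Photons absorbed: 0.687 × 7.175×10⁻⁵ = 4.929×10⁻⁵ mol.
Product formed: 0.92 × 4.929×10⁻⁵ = 4.535×10⁻⁵ mol.
Rate: 4.535×10⁻⁵ / 1914 s = 2.4×10⁻⁸ mol s⁻¹.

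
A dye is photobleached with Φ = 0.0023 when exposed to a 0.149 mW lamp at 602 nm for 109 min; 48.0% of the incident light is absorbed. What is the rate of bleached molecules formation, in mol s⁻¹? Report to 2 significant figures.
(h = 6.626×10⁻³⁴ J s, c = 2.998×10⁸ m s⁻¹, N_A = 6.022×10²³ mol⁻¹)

8.3×10⁻¹³ mol s⁻¹

Photon energy at 602 nm: hc/λ = (6.626×10⁻³⁴)(2.998×10⁸)/(602×10⁻⁹) = 3.300×10⁻¹⁹ J.
Energy delivered: (0.149 mW)(6540 s) = 0.9745 J.
Photons incident: 0.9745 / 3.300×10⁻¹⁹ = 2.953×10¹⁸, i.e. 2.953×10¹⁸/6.022×10²³ = 4.904×10⁻⁶ mol.
Photons absorbed: 0.480 × 4.904×10⁻⁶ = 2.354×10⁻⁶ mol.
Product formed: 0.0023 × 2.354×10⁻⁶ = 5.414×10⁻⁹ mol.
Rate: 5.414×10⁻⁹ / 6540 s = 8.3×10⁻¹³ mol s⁻¹.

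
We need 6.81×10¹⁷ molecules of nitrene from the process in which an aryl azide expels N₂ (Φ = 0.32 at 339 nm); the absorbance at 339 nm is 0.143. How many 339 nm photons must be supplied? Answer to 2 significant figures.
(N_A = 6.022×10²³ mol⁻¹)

7.6×10¹⁸ photons

Product: 6.81×10¹⁷ / 6.022×10²³ = 1.131×10⁻⁶ mol.
Photons that must be absorbed: 1.131×10⁻⁶ / 0.32 = 3.534×10⁻⁶ mol.
Fraction absorbed: 1 − 10^(−0.143) = 0.2806.
Incident photons needed: 3.534×10⁻⁶ / 0.2806 = 1.259×10⁻⁵ mol.
Photon count: 1.259×10⁻⁵ × 6.022×10²³ = 7.6×10¹⁸.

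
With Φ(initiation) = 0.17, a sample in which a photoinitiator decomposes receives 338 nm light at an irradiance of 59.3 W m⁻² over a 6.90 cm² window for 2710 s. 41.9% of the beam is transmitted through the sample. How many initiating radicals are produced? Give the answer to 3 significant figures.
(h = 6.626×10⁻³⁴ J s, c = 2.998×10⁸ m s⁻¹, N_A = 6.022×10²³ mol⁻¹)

1.86×10¹⁹ initiating radicals

Photon energy at 338 nm: hc/λ = (6.626×10⁻³⁴)(2.998×10⁸)/(338×10⁻⁹) = 5.877×10⁻¹⁹ J.
Energy delivered: (59.3 W m⁻²)(6.90×10⁻⁴ m²)(2710 s) = 110.9 J.
Photons incident: 110.9 / 5.877×10⁻¹⁹ = 1.887×10²⁰, i.e. 1.887×10²⁰/6.022×10²³ = 3.134×10⁻⁴ mol.
Fraction absorbed: 1 − 41.9/100 = 0.5810.
Photons absorbed: 0.5810 × 3.134×10⁻⁴ = 1.821×10⁻⁴ mol.
Product: Φ × n_abs = 0.17 × 1.821×10⁻⁴ = 3.096×10⁻⁵ mol.
As a count: 3.096×10⁻⁵ × 6.022×10²³ = 1.86×10¹⁹.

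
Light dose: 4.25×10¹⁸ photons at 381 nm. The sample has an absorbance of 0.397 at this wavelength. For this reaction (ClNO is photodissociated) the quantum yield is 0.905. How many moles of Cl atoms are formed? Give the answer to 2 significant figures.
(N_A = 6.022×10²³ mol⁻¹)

3.8×10⁻⁶ mol

Moles of photons: 4.25×10¹⁸ / 6.022×10²³ = 7.057×10⁻⁶ mol.
Fraction absorbed: 1 − 10^(−0.397) = 0.5991.
Photons absorbed: 0.5991 × 7.057×10⁻⁶ = 4.228×10⁻⁶ mol.
Product: Φ × n_abs = 0.905 × 4.228×10⁻⁶ = 3.826×10⁻⁶ mol.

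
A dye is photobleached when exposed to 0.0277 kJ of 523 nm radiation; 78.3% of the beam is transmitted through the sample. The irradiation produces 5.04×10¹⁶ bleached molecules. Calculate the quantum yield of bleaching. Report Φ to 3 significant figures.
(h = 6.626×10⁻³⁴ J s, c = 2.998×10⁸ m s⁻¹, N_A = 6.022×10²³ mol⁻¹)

Product: 5.04×10¹⁶ / 6.022×10²³ = 8.369×10⁻⁸ mol.
Photon energy at 523 nm: hc/λ = (6.626×10⁻³⁴)(2.998×10⁸)/(523×10⁻⁹) = 3.798×10⁻¹⁹ J.
Incident energy: 0.0277 kJ = 27.7 J.
Photons incident: 27.7 / 3.798×10⁻¹⁹ = 7.293×10¹⁹, i.e. 7.293×10¹⁹/6.022×10²³ = 1.211×10⁻⁴ mol.
Fraction absorbed: 1 − 78.3/100 = 0.2170.
Photons absorbed: 0.2170 × 1.211×10⁻⁴ = 2.628×10⁻⁵ mol.
Φ = 8.369×10⁻⁸ mol / 2.628×10⁻⁵ mol photons = 0.00318.

Φ = 0.00318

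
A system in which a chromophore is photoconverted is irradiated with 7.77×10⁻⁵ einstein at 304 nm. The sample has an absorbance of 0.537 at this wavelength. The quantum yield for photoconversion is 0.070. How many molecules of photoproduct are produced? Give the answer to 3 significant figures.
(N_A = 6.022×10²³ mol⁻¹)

2.32×10¹⁸ molecules

Fraction absorbed: 1 − 10^(−0.537) = 0.7096.
Photons absorbed: 0.7096 × 7.77×10⁻⁵ = 5.514×10⁻⁵ mol.
Product: Φ × n_abs = 0.070 × 5.514×10⁻⁵ = 3.860×10⁻⁶ mol.
As a count: 3.860×10⁻⁶ × 6.022×10²³ = 2.32×10¹⁸.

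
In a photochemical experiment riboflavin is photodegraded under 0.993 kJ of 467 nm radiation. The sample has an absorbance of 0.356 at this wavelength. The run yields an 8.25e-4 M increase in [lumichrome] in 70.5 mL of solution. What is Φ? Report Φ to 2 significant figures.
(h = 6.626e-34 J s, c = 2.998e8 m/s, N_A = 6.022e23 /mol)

Φ = 0.027

Product: (8.25e-4 M)(0.0705 L) = 5.816e-5 mol.
Photon energy at 467 nm: hc/λ = (6.626e-34)(2.998e8)/(467e-9) = 4.254e-19 J.
Incident energy: 0.993 kJ = 993 J.
Photons incident: 993 / 4.254e-19 = 2.334e21, i.e. 2.334e21/6.022e23 = 0.003876 mol.
Fraction absorbed: 1 − 10^(−0.356) = 0.5594.
Photons absorbed: 0.5594 × 0.003876 = 0.002168 mol.
Φ = 5.816e-5 mol / 0.002168 mol photons = 0.027.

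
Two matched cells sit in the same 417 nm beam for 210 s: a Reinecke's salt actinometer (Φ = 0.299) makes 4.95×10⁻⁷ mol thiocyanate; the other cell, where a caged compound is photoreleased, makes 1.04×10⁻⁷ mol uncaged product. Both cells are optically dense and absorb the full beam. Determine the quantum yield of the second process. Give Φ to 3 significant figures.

Φ = 0.0628

Photons absorbed by the actinometer: 4.95×10⁻⁷ / 0.299 = 1.656×10⁻⁶ mol.
Φ(unknown) = 1.04×10⁻⁷ / 1.656×10⁻⁶ = 0.0628.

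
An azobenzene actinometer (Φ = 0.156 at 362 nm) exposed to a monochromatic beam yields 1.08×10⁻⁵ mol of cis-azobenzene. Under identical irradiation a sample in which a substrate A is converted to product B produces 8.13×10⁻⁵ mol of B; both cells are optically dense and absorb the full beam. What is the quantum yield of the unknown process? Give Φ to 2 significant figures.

Φ = 1.2

Photons absorbed by the actinometer: 1.08×10⁻⁵ / 0.156 = 6.923×10⁻⁵ mol.
Φ(unknown) = 8.13×10⁻⁵ / 6.923×10⁻⁵ = 1.2.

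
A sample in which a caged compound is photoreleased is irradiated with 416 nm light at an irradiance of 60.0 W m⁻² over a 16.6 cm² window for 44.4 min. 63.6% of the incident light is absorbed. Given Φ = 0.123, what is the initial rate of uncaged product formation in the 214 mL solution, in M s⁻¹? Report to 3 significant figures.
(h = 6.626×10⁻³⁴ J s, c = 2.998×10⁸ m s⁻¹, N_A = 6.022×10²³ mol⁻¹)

Photon energy at 416 nm: hc/λ = (6.626×10⁻³⁴)(2.998×10⁸)/(416×10⁻⁹) = 4.775×10⁻¹⁹ J.
Energy delivered: (60.0 W m⁻²)(16.6×10⁻⁴ m²)(2664 s) = 265.3 J.
Photons incident: 265.3 / 4.775×10⁻¹⁹ = 5.556×10²⁰, i.e. 5.556×10²⁰/6.022×10²³ = 9.226×10⁻⁴ mol.
Photons absorbed: 0.636 × 9.226×10⁻⁴ = 5.868×10⁻⁴ mol.
Product formed: 0.123 × 5.868×10⁻⁴ = 7.218×10⁻⁵ mol.
Rate: 7.218×10⁻⁵ mol / (2664 s × 0.214 L) = 1.27×10⁻⁷ M s⁻¹.

1.27×10⁻⁷ M s⁻¹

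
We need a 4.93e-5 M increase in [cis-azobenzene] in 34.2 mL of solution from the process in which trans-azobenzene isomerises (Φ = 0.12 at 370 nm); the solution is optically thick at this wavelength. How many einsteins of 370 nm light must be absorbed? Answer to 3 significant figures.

Product: (4.93e-5 M)(0.0342 L) = 1.686e-6 mol.
Photons that must be absorbed: 1.686e-6 / 0.12 = 1.405e-5 mol.

1.41e-5 einstein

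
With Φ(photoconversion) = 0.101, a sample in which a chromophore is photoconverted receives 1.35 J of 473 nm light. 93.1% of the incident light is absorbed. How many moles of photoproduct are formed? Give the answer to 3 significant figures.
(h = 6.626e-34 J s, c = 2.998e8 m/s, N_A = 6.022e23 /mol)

Photon energy at 473 nm: hc/λ = (6.626e-34)(2.998e8)/(473e-9) = 4.200e-19 J.
Photons incident: 1.35 / 4.200e-19 = 3.214e18, i.e. 3.214e18/6.022e23 = 5.337e-6 mol.
Photons absorbed: 0.931 × 5.337e-6 = 4.969e-6 mol.
Product: Φ × n_abs = 0.101 × 4.969e-6 = 5.019e-7 mol.

5.02e-7 mol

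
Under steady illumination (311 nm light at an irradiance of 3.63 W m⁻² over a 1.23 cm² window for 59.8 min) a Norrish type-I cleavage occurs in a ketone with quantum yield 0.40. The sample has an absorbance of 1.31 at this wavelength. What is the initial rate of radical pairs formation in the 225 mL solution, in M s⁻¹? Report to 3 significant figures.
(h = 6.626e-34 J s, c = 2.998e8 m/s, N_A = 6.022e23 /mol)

Photon energy at 311 nm: hc/λ = (6.626e-34)(2.998e8)/(311e-9) = 6.387e-19 J.
Energy delivered: (3.63 W m⁻²)(1.23e-4 m²)(3588 s) = 1.602 J.
Photons incident: 1.602 / 6.387e-19 = 2.508e18, i.e. 2.508e18/6.022e23 = 4.165e-6 mol.
Fraction absorbed: 1 − 10^(−1.31) = 0.9510.
Photons absorbed: 0.9510 × 4.165e-6 = 3.961e-6 mol.
Product formed: 0.40 × 3.961e-6 = 1.584e-6 mol.
Rate: 1.584e-6 mol / (3588 s × 0.225 L) = 1.96e-9 M s⁻¹.

1.96e-9 M s⁻¹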